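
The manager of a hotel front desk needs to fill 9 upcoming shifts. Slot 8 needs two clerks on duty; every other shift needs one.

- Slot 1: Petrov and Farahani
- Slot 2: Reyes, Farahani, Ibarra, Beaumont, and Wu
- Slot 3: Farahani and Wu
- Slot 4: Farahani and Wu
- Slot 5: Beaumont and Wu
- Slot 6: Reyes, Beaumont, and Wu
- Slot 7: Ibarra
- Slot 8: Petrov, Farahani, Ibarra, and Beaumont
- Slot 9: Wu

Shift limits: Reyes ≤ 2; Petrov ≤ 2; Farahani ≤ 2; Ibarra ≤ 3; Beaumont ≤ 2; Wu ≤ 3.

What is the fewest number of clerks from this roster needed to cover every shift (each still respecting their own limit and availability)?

10 slots to fill and no one can take more than 3, so at least ⌈10/3⌉ = 4 clerks are needed.
Petrov, Farahani, Ibarra, and Wu alone can cover everything: Slot 1→Petrov, Slot 2→Ibarra, Slot 3→Farahani, Slot 4→Farahani, Slot 5→Wu, Slot 6→Wu, Slot 7→Ibarra, Slot 8→Petrov+Ibarra, Slot 9→Wu.

4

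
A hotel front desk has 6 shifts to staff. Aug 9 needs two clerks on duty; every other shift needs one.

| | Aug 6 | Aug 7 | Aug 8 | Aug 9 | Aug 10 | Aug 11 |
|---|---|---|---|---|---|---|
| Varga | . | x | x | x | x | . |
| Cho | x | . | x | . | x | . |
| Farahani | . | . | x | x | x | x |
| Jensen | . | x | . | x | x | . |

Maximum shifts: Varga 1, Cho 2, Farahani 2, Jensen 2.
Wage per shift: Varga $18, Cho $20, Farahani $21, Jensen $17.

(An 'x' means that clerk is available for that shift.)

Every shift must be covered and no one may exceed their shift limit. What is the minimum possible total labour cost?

$134

Aug 6 can only be covered by Cho, so that assignment is forced.
Aug 11 can only be covered by Farahani, so that assignment is forced.
Picking the cheapest available clerk for each shift independently would cost $128, but that ignores the shift limits.
An optimal schedule: Aug 6→Cho, Aug 7→Varga, Aug 8→Cho, Aug 9→Farahani+Jensen, Aug 10→Jensen, Aug 11→Farahani.
Total: 20 + 18 + 20 + 21 + 17 + 17 + 21 = $134.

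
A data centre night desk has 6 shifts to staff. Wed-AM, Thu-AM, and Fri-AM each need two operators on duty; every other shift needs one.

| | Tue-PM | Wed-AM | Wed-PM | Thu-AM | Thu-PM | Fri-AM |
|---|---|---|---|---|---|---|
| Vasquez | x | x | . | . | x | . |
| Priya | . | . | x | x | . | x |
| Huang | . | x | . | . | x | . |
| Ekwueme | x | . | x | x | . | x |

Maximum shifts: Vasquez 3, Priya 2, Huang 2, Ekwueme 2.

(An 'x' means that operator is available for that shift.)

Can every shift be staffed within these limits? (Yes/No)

No

Total capacity is 9 and 9 slots are needed, so capacity alone doesn't rule it out.
Shifts {Wed-PM, Thu-AM, Fri-AM} need 5 worker-slots in total, but the operators available for any of those shifts (Priya and Ekwueme) can supply at most 4 among them. So no valid schedule exists.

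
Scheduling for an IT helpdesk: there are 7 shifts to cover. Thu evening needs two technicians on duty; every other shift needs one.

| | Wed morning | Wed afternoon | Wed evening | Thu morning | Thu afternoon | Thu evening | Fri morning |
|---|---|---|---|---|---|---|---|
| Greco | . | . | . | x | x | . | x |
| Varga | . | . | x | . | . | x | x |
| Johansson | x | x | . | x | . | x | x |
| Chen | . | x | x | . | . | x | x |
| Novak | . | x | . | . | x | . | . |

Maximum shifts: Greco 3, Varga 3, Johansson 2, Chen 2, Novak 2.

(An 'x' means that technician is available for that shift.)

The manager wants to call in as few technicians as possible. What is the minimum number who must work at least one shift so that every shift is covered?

8 slots to fill and no one can take more than 3, so at least ⌈8/3⌉ = 3 technicians are needed.
No set of 3 technicians can cover every shift (each such set leaves at least one shift with no one available or exceeds a cap).
Greco, Varga, Johansson, and Chen alone can cover everything: Wed morning→Johansson, Wed afternoon→Johansson, Wed evening→Varga, Thu morning→Greco, Thu afternoon→Greco, Thu evening→Varga+Chen, Fri morning→Greco.

4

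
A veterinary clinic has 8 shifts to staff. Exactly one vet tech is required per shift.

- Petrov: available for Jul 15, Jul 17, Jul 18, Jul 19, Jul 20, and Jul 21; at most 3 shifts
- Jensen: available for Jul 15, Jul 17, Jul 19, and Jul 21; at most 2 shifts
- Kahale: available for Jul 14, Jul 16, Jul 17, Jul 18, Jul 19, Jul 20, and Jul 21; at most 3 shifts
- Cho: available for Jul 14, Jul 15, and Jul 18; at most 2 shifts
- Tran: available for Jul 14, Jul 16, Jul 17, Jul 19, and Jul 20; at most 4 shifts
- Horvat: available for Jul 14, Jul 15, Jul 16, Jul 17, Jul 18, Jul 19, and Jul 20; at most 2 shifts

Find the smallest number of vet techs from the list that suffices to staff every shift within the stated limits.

8 slots to fill and no one can take more than 4, so at least ⌈8/4⌉ = 2 vet techs are needed.
Any 2 vet techs together have capacity at most 4+3 = 7 < 8 slots, so 2 can never suffice.
Petrov, Jensen, and Kahale alone can cover everything: Jul 14→Kahale, Jul 15→Petrov, Jul 16→Kahale, Jul 17→Jensen, Jul 18→Petrov, Jul 19→Jensen, Jul 20→Petrov, Jul 21→Kahale.

3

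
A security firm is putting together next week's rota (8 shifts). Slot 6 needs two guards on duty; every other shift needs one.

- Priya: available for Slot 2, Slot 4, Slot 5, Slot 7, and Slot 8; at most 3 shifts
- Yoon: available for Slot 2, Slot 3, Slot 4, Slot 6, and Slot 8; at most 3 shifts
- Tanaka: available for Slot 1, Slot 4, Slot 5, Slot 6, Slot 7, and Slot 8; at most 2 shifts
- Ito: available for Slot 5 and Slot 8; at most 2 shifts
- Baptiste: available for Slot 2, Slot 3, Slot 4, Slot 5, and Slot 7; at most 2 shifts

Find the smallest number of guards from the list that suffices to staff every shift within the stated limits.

9 slots to fill and no one can take more than 3, so at least ⌈9/3⌉ = 3 guards are needed.
Any 3 guards together have capacity at most 3+3+2 = 8 < 9 slots, so 3 can never suffice.
Priya, Yoon, Tanaka, and Ito alone can cover everything: Slot 1→Tanaka, Slot 2→Priya, Slot 3→Yoon, Slot 4→Priya, Slot 5→Ito, Slot 6→Yoon+Tanaka, Slot 7→Priya, Slot 8→Yoon.

4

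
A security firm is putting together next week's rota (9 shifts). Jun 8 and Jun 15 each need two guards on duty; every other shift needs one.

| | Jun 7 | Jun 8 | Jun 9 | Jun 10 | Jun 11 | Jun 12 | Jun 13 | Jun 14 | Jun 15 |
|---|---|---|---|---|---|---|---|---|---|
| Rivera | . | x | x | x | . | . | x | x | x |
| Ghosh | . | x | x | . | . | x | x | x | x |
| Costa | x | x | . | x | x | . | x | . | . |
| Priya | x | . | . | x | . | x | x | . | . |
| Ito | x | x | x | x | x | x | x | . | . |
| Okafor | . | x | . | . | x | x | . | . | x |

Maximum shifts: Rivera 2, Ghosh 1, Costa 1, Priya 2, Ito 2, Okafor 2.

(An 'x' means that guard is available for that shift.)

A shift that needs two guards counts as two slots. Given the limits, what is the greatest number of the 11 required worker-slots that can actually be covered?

10

Total capacity across all guards is 2+1+1+2+2+2 = 10, and 11 slots are needed, so at most 10 can be filled.
An assignment achieving 10: Jun 7→Costa, Jun 8→Ito+Okafor, Jun 9→Rivera, Jun 10→Priya, Jun 11→Ito, Jun 12→Priya, Jun 14→Rivera, Jun 15→Ghosh+Okafor.
Loads: Rivera 2/2, Ghosh 1/1, Costa 1/1, Priya 2/2, Ito 2/2, Okafor 2/2.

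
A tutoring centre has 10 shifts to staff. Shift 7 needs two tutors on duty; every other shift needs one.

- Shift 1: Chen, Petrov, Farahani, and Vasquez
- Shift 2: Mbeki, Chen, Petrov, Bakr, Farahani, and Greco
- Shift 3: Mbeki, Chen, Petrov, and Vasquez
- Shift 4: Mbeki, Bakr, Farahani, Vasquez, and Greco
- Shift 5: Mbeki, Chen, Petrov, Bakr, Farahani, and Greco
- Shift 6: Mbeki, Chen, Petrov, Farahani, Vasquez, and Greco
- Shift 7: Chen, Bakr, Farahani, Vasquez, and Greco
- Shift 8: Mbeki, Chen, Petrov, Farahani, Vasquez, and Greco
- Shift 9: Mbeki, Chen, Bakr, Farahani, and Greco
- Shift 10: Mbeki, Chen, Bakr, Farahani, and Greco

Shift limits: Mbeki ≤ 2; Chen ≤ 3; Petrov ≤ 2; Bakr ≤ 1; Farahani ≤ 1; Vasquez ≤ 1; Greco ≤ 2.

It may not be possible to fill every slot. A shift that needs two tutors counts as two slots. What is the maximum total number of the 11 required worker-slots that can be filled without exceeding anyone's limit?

Total capacity across all tutors is 2+3+2+1+1+1+2 = 12, and 11 slots are needed, so at most 11 can be filled.
An assignment achieving 11: Shift 1→Chen, Shift 2→Petrov, Shift 3→Mbeki, Shift 4→Mbeki, Shift 5→Petrov, Shift 6→Vasquez, Shift 7→Chen+Bakr, Shift 8→Greco, Shift 9→Chen, Shift 10→Farahani.
Loads: Mbeki 2/2, Chen 3/3, Petrov 2/2, Bakr 1/1, Farahani 1/1, Vasquez 1/1, Greco 1/2.

11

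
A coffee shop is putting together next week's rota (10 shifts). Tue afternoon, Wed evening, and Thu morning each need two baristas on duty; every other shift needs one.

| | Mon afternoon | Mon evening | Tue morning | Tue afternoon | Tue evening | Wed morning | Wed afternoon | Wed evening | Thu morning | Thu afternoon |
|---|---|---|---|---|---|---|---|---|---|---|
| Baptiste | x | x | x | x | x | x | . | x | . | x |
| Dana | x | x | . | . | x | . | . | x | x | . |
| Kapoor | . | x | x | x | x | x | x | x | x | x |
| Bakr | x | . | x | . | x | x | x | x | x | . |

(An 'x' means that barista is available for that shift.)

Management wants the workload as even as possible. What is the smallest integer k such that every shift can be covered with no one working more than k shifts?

With 4 baristas and 13 worker-slots to fill, someone must work at least ⌈13/4⌉ = 4 shifts, so k ≥ 4.
k = 4 works: Mon afternoon→Baptiste, Mon evening→Baptiste, Tue morning→Kapoor, Tue afternoon→Baptiste+Kapoor, Tue evening→Dana, Wed morning→Kapoor, Wed afternoon→Kapoor, Wed evening→Dana+Bakr, Thu morning→Dana+Bakr, Thu afternoon→Baptiste.
Loads: Baptiste 4, Dana 3, Kapoor 4, Bakr 2 — all ≤ 4.

4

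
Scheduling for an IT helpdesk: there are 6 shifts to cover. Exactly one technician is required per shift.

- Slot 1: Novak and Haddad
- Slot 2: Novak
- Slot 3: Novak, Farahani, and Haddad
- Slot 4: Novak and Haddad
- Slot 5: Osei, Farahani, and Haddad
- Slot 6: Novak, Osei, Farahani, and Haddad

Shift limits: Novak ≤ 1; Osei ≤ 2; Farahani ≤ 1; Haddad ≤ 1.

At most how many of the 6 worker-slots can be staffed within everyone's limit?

Total capacity across all technicians is 1+2+1+1 = 5, and 6 slots are needed, so at most 5 can be filled.
An assignment achieving 5: Slot 1→Haddad, Slot 2→Novak, Slot 3→Farahani, Slot 5→Osei, Slot 6→Osei.
Loads: Novak 1/1, Osei 2/2, Farahani 1/1, Haddad 1/1.

5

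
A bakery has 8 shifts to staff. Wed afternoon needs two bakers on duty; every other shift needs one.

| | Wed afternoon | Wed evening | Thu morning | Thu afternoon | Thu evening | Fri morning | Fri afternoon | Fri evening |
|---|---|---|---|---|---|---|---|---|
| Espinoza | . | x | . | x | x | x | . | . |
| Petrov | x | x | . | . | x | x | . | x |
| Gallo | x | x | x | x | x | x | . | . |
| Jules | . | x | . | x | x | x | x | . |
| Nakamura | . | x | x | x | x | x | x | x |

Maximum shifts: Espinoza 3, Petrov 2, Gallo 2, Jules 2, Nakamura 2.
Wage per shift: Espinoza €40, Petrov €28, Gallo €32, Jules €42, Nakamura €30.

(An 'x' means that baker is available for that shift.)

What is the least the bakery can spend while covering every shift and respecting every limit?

€300

Wed afternoon can only be covered by Petrov and Gallo, so that assignment is forced.
Picking the cheapest available baker for each shift independently would cost €262, but that ignores the shift limits.
An optimal schedule: Wed afternoon→Petrov+Gallo, Wed evening→Espinoza, Thu morning→Nakamura, Thu afternoon→Gallo, Thu evening→Espinoza, Fri morning→Espinoza, Fri afternoon→Nakamura, Fri evening→Petrov.
Total: 28 + 32 + 40 + 30 + 32 + 40 + 40 + 30 + 28 = €300.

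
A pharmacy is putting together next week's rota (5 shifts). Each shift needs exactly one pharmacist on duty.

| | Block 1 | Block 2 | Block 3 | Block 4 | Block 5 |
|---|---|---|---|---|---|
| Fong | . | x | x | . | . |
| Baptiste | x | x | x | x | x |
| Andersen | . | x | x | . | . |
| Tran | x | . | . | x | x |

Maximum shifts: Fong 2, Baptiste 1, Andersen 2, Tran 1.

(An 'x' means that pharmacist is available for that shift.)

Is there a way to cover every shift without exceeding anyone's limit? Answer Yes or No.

No

Total capacity is 6 and 5 slots are needed, so capacity alone doesn't rule it out.
Shifts {Block 1, Block 4, Block 5} need 3 worker-slots in total, but the pharmacists available for any of those shifts (Baptiste and Tran) can supply at most 2 among them. So no valid schedule exists.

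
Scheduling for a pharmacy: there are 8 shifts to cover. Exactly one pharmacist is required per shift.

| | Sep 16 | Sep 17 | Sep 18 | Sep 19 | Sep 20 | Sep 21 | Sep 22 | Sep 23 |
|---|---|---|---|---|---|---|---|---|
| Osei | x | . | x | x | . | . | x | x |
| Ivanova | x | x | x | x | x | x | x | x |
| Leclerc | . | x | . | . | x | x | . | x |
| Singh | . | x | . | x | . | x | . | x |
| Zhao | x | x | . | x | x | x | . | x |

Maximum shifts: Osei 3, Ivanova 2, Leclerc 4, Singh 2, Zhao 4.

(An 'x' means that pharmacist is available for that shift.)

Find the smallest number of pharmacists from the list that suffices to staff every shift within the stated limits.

3

8 slots to fill and no one can take more than 4, so at least ⌈8/4⌉ = 2 pharmacists are needed.
No set of 2 pharmacists can cover every shift (each such set leaves at least one shift with no one available or exceeds a cap).
Osei, Ivanova, and Leclerc alone can cover everything: Sep 16→Osei, Sep 17→Ivanova, Sep 18→Osei, Sep 19→Osei, Sep 20→Leclerc, Sep 21→Leclerc, Sep 22→Ivanova, Sep 23→Leclerc.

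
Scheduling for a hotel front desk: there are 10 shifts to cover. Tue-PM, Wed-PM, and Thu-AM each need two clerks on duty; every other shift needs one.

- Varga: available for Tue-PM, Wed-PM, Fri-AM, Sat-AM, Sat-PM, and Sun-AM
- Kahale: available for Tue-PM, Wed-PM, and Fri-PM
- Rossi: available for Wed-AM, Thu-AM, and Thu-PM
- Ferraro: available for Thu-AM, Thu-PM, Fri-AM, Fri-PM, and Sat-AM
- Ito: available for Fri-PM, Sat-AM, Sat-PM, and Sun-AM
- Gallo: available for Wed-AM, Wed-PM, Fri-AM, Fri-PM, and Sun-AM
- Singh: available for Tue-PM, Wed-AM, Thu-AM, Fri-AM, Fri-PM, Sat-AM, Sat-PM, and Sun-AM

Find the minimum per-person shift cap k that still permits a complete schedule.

With 7 clerks and 13 worker-slots to fill, someone must work at least ⌈13/7⌉ = 2 shifts, so k ≥ 2.
k = 2 works: Tue-PM→Varga+Kahale, Wed-AM→Rossi, Wed-PM→Varga+Kahale, Thu-AM→Ferraro+Singh, Thu-PM→Rossi, Fri-AM→Ferraro, Fri-PM→Gallo, Sat-AM→Ito, Sat-PM→Ito, Sun-AM→Gallo.
Loads: Varga 2, Kahale 2, Rossi 2, Ferraro 2, Ito 2, Gallo 2, Singh 1 — all ≤ 2.

2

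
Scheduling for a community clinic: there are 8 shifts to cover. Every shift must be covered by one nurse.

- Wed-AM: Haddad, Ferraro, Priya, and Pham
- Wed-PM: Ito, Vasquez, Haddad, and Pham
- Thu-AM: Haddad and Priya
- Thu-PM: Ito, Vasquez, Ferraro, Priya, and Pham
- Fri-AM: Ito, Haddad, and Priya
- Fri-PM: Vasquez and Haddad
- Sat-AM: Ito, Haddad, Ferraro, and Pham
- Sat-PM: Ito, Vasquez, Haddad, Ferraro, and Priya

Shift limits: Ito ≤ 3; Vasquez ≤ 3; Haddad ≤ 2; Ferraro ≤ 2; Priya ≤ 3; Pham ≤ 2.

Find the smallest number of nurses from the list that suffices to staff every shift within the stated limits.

3

8 slots to fill and no one can take more than 3, so at least ⌈8/3⌉ = 3 nurses are needed.
Ito, Vasquez, and Haddad alone can cover everything: Wed-AM→Haddad, Wed-PM→Vasquez, Thu-AM→Haddad, Thu-PM→Ito, Fri-AM→Ito, Fri-PM→Vasquez, Sat-AM→Ito, Sat-PM→Vasquez.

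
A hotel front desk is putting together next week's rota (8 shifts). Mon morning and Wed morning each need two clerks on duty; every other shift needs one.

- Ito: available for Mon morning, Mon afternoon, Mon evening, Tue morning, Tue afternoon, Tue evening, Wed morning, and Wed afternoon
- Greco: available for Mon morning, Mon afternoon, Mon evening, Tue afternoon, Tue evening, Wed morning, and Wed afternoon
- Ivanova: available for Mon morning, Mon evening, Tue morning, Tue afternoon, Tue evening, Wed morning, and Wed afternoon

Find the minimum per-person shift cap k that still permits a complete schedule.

With 3 clerks and 10 worker-slots to fill, someone must work at least ⌈10/3⌉ = 4 shifts, so k ≥ 4.
k = 4 works: Mon morning→Ito+Greco, Mon afternoon→Ito, Mon evening→Ito, Tue morning→Ito, Tue afternoon→Greco, Tue evening→Greco, Wed morning→Greco+Ivanova, Wed afternoon→Ivanova.
Loads: Ito 4, Greco 4, Ivanova 2 — all ≤ 4.

4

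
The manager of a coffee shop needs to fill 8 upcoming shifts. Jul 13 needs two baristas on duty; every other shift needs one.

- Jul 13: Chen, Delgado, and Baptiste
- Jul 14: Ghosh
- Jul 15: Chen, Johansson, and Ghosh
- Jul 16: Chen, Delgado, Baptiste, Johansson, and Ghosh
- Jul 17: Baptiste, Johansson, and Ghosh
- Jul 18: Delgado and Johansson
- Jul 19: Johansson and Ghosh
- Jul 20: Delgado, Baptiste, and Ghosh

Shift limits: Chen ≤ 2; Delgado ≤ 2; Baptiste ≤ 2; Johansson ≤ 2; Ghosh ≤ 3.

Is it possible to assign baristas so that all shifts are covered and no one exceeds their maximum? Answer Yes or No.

Yes

Jul 14 can only be covered by Ghosh, so that assignment is forced.
One valid schedule: Jul 13→Chen+Delgado, Jul 14→Ghosh, Jul 15→Chen, Jul 16→Johansson, Jul 17→Baptiste, Jul 18→Delgado, Jul 19→Johansson, Jul 20→Baptiste.
Loads: Chen 2/2, Delgado 2/2, Baptiste 2/2, Johansson 2/2, Ghosh 1/3 — all within limits.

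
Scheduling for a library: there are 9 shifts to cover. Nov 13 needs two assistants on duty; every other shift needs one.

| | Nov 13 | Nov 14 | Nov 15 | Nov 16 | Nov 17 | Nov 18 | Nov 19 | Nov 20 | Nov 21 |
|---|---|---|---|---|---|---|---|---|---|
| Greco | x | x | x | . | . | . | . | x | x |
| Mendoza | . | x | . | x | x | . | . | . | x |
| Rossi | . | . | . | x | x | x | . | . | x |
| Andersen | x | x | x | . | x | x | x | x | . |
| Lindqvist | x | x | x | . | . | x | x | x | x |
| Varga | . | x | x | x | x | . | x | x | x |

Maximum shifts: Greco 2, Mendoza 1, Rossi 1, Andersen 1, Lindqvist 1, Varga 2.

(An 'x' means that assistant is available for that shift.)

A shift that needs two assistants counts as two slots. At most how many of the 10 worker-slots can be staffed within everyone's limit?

8

Total capacity across all assistants is 2+1+1+1+1+2 = 8, and 10 slots are needed, so at most 8 can be filled.
An assignment achieving 8: Nov 13→Greco+Andersen, Nov 15→Greco, Nov 16→Mendoza, Nov 17→Varga, Nov 18→Rossi, Nov 19→Lindqvist, Nov 20→Varga.
Loads: Greco 2/2, Mendoza 1/1, Rossi 1/1, Andersen 1/1, Lindqvist 1/1, Varga 2/2.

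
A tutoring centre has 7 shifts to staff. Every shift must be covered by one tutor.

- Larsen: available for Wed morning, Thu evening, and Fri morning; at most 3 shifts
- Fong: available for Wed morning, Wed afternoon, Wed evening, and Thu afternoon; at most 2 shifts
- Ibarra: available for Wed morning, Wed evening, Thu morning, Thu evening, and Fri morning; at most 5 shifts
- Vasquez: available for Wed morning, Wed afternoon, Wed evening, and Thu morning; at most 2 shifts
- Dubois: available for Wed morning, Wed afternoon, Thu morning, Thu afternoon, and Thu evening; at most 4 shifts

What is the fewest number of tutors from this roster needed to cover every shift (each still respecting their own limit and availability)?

2

7 slots to fill and no one can take more than 5, so at least ⌈7/5⌉ = 2 tutors are needed.
Fong and Ibarra alone can cover everything: Wed morning→Ibarra, Wed afternoon→Fong, Wed evening→Ibarra, Thu morning→Ibarra, Thu afternoon→Fong, Thu evening→Ibarra, Fri morning→Ibarra.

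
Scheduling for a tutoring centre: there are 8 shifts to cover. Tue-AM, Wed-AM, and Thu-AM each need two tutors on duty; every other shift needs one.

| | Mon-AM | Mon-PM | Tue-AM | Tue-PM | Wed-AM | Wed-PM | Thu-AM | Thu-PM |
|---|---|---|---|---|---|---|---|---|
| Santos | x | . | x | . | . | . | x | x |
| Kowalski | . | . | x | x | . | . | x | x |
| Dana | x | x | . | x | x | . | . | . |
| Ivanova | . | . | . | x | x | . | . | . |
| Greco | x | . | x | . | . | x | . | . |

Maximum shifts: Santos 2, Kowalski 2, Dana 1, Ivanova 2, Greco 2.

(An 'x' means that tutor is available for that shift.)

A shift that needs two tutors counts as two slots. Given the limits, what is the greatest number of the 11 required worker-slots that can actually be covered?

Total capacity across all tutors is 2+2+1+2+2 = 9, and 11 slots are needed, so at most 9 can be filled.
An assignment achieving 9: Mon-AM→Greco, Mon-PM→Dana, Tue-AM→Kowalski, Tue-PM→Ivanova, Wed-AM→Ivanova, Wed-PM→Greco, Thu-AM→Santos+Kowalski, Thu-PM→Santos.
Loads: Santos 2/2, Kowalski 2/2, Dana 1/1, Ivanova 2/2, Greco 2/2.

9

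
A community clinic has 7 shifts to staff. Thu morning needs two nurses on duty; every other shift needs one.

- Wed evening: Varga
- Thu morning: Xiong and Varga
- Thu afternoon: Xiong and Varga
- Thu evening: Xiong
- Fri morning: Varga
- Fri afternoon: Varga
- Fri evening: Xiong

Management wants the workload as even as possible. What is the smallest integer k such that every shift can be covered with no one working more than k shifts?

With 2 nurses and 8 worker-slots to fill, someone must work at least ⌈8/2⌉ = 4 shifts, so k ≥ 4.
k = 4 works: Wed evening→Varga, Thu morning→Xiong+Varga, Thu afternoon→Xiong, Thu evening→Xiong, Fri morning→Varga, Fri afternoon→Varga, Fri evening→Xiong.
Loads: Xiong 4, Varga 4 — all ≤ 4.

4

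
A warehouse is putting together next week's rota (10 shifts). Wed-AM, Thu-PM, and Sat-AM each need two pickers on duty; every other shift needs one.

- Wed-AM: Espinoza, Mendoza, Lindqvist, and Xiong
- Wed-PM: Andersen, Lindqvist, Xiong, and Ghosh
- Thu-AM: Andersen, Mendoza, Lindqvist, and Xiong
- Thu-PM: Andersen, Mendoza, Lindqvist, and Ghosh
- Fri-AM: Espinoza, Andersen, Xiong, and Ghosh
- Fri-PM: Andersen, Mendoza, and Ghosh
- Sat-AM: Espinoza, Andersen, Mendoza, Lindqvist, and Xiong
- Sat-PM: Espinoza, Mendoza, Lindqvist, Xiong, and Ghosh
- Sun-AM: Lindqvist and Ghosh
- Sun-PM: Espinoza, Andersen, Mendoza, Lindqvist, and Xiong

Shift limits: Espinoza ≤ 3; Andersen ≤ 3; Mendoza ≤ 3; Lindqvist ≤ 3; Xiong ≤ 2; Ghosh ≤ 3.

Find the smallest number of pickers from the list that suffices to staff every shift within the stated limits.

13 slots to fill and no one can take more than 3, so at least ⌈13/3⌉ = 5 pickers are needed.
Espinoza, Andersen, Mendoza, Lindqvist, and Xiong alone can cover everything: Wed-AM→Mendoza+Lindqvist, Wed-PM→Andersen, Thu-AM→Mendoza, Thu-PM→Andersen+Mendoza, Fri-AM→Espinoza, Fri-PM→Andersen, Sat-AM→Lindqvist+Xiong, Sat-PM→Espinoza, Sun-AM→Lindqvist, Sun-PM→Espinoza.

5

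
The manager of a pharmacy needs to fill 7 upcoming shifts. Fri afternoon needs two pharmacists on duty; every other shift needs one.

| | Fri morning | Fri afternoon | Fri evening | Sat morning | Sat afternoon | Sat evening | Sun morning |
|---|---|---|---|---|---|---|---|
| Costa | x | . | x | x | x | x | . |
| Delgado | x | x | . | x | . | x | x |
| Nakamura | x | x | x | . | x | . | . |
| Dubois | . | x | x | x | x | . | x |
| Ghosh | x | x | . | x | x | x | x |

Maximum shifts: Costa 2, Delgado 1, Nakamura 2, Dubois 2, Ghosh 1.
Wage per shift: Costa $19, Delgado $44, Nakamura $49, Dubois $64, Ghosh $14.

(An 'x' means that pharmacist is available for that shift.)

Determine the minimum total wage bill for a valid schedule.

Picking the cheapest available pharmacist for each shift independently would cost $147, but that ignores the shift limits.
An optimal schedule: Fri morning→Nakamura, Fri afternoon→Dubois+Ghosh, Fri evening→Costa, Sat morning→Dubois, Sat afternoon→Nakamura, Sat evening→Costa, Sun morning→Delgado.
Total: 49 + 64 + 14 + 19 + 64 + 49 + 19 + 44 = $322.

$322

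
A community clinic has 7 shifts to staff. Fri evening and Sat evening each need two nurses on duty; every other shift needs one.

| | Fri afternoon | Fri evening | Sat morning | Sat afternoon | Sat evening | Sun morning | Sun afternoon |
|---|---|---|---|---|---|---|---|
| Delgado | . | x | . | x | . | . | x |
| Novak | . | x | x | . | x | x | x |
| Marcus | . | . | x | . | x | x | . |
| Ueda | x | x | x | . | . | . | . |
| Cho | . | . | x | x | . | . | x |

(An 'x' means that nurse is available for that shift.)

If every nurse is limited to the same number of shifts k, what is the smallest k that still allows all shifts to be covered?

With 5 nurses and 9 worker-slots to fill, someone must work at least ⌈9/5⌉ = 2 shifts, so k ≥ 2.
k = 2 works: Fri afternoon→Ueda, Fri evening→Delgado+Ueda, Sat morning→Marcus, Sat afternoon→Delgado, Sat evening→Novak+Marcus, Sun morning→Novak, Sun afternoon→Cho.
Loads: Delgado 2, Novak 2, Marcus 2, Ueda 2, Cho 1 — all ≤ 2.

2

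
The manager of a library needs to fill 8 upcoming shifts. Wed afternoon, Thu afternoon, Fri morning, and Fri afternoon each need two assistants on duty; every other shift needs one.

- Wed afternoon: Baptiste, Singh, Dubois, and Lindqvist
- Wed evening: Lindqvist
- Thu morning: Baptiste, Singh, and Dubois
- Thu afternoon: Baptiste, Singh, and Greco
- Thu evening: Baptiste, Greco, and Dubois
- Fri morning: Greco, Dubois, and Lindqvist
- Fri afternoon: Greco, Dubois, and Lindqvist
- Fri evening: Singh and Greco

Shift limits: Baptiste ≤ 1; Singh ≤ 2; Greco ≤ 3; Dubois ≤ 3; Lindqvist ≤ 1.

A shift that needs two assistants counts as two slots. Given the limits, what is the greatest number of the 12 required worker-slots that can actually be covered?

10

Total capacity across all assistants is 1+2+3+3+1 = 10, and 12 slots are needed, so at most 10 can be filled.
An assignment achieving 10: Wed afternoon→Dubois, Wed evening→Lindqvist, Thu morning→Baptiste, Thu afternoon→Singh+Greco, Thu evening→Greco, Fri morning→Greco+Dubois, Fri afternoon→Dubois, Fri evening→Singh.
Loads: Baptiste 1/1, Singh 2/2, Greco 3/3, Dubois 3/3, Lindqvist 1/1.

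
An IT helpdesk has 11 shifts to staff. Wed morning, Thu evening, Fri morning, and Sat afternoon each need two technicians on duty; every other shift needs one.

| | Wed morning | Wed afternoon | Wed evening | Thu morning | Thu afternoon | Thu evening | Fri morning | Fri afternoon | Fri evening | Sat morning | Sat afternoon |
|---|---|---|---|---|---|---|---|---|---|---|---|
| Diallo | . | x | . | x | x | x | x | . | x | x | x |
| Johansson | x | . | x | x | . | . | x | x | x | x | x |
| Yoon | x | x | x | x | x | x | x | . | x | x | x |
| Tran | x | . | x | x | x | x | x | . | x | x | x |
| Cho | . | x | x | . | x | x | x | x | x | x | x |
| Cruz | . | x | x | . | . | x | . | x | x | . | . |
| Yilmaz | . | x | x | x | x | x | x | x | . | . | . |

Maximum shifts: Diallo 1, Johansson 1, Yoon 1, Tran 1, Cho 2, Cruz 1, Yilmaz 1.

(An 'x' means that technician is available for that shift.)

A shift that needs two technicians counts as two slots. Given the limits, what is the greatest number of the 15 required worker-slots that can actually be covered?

Total capacity across all technicians is 1+1+1+1+2+1+1 = 8, and 15 slots are needed, so at most 8 can be filled.
An assignment achieving 8: Wed morning→Johansson+Yoon, Wed afternoon→Diallo, Wed evening→Cruz, Thu morning→Tran, Thu afternoon→Cho, Thu evening→Yilmaz, Fri afternoon→Cho.
Loads: Diallo 1/1, Johansson 1/1, Yoon 1/1, Tran 1/1, Cho 2/2, Cruz 1/1, Yilmaz 1/1.

8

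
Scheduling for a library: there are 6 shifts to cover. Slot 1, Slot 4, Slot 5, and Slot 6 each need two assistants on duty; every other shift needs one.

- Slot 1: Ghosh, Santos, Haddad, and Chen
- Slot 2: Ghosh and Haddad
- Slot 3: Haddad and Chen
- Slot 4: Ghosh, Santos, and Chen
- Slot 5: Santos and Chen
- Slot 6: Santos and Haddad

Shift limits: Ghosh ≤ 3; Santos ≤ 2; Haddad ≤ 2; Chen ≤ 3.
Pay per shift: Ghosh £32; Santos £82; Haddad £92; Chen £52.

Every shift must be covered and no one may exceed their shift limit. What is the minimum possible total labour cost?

Slot 5 can only be covered by Santos and Chen, so that assignment is forced.
Slot 6 can only be covered by Santos and Haddad, so that assignment is forced.
Picking the cheapest available assistant for each shift independently would cost £560, but that ignores the shift limits.
An optimal schedule: Slot 1→Ghosh+Chen, Slot 2→Ghosh, Slot 3→Haddad, Slot 4→Ghosh+Chen, Slot 5→Santos+Chen, Slot 6→Santos+Haddad.
Total: 32 + 52 + 32 + 92 + 32 + 52 + 82 + 52 + 82 + 92 = £600.

£600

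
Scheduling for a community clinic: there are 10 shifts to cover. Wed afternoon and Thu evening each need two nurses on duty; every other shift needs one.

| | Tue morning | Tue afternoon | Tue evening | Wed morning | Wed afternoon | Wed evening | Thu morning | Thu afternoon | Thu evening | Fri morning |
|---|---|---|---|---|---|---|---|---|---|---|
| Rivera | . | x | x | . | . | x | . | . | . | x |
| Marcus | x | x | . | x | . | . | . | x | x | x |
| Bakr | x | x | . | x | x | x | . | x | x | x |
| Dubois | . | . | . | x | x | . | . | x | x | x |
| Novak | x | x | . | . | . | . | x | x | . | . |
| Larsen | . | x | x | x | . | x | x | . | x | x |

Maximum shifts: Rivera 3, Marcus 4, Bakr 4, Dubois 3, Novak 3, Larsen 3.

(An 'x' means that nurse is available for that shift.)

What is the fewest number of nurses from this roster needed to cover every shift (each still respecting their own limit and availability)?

12 slots to fill and no one can take more than 4, so at least ⌈12/4⌉ = 3 nurses are needed.
Any 3 nurses together have capacity at most 4+4+3 = 11 < 12 slots, so 3 can never suffice.
Rivera, Bakr, Dubois, and Novak alone can cover everything: Tue morning→Bakr, Tue afternoon→Rivera, Tue evening→Rivera, Wed morning→Bakr, Wed afternoon→Bakr+Dubois, Wed evening→Rivera, Thu morning→Novak, Thu afternoon→Novak, Thu evening→Bakr+Dubois, Fri morning→Dubois.

4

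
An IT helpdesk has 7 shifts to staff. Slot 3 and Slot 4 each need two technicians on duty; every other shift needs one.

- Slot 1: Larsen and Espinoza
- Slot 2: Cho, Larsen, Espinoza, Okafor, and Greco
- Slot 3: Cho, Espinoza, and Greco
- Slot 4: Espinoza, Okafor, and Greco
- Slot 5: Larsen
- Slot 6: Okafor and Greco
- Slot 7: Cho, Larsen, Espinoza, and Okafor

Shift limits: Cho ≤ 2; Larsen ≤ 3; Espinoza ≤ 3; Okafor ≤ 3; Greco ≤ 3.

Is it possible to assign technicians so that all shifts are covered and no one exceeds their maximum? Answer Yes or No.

Slot 5 can only be covered by Larsen, so that assignment is forced.
One valid schedule: Slot 1→Larsen, Slot 2→Larsen, Slot 3→Cho+Espinoza, Slot 4→Espinoza+Okafor, Slot 5→Larsen, Slot 6→Okafor, Slot 7→Cho.
Loads: Cho 2/2, Larsen 3/3, Espinoza 2/3, Okafor 2/3, Greco 0/3 — all within limits.

Yes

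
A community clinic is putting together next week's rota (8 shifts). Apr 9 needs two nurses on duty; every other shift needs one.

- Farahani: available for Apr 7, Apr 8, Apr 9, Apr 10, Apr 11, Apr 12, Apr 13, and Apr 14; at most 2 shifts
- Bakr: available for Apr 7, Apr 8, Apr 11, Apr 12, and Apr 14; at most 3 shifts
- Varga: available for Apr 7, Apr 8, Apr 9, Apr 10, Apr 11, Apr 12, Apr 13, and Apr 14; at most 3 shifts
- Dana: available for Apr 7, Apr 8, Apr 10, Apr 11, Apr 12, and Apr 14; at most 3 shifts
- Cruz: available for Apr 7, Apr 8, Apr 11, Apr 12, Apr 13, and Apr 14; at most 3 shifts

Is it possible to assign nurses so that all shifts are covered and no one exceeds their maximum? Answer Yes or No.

Apr 9 can only be covered by Farahani and Varga, so that assignment is forced.
One valid schedule: Apr 7→Bakr, Apr 8→Bakr, Apr 9→Farahani+Varga, Apr 10→Farahani, Apr 11→Bakr, Apr 12→Varga, Apr 13→Varga, Apr 14→Dana.
Loads: Farahani 2/2, Bakr 3/3, Varga 3/3, Dana 1/3, Cruz 0/3 — all within limits.

Yes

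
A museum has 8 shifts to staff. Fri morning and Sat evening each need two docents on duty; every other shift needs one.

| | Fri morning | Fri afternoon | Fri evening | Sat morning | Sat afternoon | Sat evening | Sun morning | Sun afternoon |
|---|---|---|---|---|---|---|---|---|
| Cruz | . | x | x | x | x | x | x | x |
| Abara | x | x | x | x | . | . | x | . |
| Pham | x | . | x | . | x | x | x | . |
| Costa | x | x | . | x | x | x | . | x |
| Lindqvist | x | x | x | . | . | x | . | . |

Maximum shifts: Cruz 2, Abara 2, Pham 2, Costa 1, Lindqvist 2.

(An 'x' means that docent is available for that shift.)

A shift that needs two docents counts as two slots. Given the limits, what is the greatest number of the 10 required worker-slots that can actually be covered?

9

Total capacity across all docents is 2+2+2+1+2 = 9, and 10 slots are needed, so at most 9 can be filled.
An assignment achieving 9: Fri morning→Abara+Pham, Fri afternoon→Costa, Fri evening→Lindqvist, Sat morning→Cruz, Sat afternoon→Pham, Sat evening→Lindqvist, Sun morning→Abara, Sun afternoon→Cruz.
Loads: Cruz 2/2, Abara 2/2, Pham 2/2, Costa 1/1, Lindqvist 2/2.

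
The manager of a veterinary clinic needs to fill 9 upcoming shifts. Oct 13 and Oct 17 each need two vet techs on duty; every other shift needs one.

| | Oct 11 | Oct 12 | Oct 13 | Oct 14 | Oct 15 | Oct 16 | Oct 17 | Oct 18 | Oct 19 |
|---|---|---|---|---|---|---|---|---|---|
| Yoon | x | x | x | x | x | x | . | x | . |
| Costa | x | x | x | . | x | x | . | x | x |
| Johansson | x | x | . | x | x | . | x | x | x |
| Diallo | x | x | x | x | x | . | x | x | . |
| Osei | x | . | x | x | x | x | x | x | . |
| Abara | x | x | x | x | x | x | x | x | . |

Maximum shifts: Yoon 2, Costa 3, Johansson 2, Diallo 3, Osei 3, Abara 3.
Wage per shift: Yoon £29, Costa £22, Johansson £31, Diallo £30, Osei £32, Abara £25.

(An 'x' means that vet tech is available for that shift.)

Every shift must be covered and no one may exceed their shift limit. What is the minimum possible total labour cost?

£289

Picking the cheapest available vet tech for each shift independently would cost £259, but that ignores the shift limits.
An optimal schedule: Oct 11→Abara, Oct 12→Costa, Oct 13→Yoon+Diallo, Oct 14→Abara, Oct 15→Yoon, Oct 16→Costa, Oct 17→Abara+Diallo, Oct 18→Diallo, Oct 19→Costa.
Total: 25 + 22 + 29 + 30 + 25 + 29 + 22 + 25 + 30 + 30 + 22 = £289.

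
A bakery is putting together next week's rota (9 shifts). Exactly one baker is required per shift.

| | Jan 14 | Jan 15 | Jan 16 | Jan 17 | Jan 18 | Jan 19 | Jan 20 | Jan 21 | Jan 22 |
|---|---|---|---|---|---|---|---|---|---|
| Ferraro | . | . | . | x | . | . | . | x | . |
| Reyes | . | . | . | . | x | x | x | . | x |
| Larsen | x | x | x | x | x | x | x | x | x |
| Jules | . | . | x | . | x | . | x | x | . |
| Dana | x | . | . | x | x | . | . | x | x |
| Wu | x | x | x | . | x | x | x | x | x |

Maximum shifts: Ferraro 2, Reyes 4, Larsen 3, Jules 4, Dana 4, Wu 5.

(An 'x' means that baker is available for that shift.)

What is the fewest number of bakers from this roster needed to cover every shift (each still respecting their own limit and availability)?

9 slots to fill and no one can take more than 5, so at least ⌈9/5⌉ = 2 bakers are needed.
Dana and Wu alone can cover everything: Jan 14→Dana, Jan 15→Wu, Jan 16→Wu, Jan 17→Dana, Jan 18→Dana, Jan 19→Wu, Jan 20→Wu, Jan 21→Dana, Jan 22→Wu.

2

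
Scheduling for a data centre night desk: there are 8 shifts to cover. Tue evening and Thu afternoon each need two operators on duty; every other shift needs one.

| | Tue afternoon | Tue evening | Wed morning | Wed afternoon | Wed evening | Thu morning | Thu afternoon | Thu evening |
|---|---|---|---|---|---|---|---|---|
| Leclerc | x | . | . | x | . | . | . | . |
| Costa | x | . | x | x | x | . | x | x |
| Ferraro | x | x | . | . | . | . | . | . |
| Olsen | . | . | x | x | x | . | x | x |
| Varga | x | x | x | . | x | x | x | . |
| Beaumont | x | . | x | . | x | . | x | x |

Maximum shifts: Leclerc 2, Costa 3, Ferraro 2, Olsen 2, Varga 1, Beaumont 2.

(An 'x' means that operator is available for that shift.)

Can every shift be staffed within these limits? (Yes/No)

Total capacity is 12 and 10 slots are needed, so capacity alone doesn't rule it out.
Shifts {Tue evening, Thu morning} need 3 worker-slots in total, but the operators available for any of those shifts (Ferraro and Varga) can supply at most 2 among them. So no valid schedule exists.

No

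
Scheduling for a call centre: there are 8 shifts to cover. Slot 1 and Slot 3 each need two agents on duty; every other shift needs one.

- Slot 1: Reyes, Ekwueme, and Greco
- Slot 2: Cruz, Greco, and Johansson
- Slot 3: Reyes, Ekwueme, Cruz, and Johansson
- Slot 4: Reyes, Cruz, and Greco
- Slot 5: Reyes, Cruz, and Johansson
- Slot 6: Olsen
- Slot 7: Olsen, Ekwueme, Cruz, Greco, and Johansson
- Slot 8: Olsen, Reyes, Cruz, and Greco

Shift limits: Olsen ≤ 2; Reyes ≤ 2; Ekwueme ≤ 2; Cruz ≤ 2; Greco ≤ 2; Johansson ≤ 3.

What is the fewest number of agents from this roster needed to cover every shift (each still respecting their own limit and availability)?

10 slots to fill and no one can take more than 3, so at least ⌈10/3⌉ = 4 agents are needed.
Any 4 agents together have capacity at most 3+2+2+2 = 9 < 10 slots, so 4 can never suffice.
Olsen, Reyes, Ekwueme, Cruz, and Greco alone can cover everything: Slot 1→Reyes+Ekwueme, Slot 2→Cruz, Slot 3→Ekwueme+Cruz, Slot 4→Greco, Slot 5→Reyes, Slot 6→Olsen, Slot 7→Olsen, Slot 8→Greco.

5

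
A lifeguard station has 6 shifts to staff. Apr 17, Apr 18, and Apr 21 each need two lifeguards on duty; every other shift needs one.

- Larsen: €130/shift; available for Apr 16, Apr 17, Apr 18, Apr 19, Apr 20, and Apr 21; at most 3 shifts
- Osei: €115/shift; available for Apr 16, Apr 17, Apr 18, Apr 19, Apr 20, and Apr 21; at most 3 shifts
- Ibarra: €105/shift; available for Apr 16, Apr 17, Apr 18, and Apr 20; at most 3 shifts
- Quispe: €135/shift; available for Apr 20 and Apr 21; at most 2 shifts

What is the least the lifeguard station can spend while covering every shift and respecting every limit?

€1050

Picking the cheapest available lifeguard for each shift independently would cost €1010, but that ignores the shift limits.
An optimal schedule: Apr 16→Ibarra, Apr 17→Ibarra+Osei, Apr 18→Ibarra+Larsen, Apr 19→Osei, Apr 20→Larsen, Apr 21→Osei+Larsen.
Total: 105 + 105 + 115 + 105 + 130 + 115 + 130 + 115 + 130 = €1050.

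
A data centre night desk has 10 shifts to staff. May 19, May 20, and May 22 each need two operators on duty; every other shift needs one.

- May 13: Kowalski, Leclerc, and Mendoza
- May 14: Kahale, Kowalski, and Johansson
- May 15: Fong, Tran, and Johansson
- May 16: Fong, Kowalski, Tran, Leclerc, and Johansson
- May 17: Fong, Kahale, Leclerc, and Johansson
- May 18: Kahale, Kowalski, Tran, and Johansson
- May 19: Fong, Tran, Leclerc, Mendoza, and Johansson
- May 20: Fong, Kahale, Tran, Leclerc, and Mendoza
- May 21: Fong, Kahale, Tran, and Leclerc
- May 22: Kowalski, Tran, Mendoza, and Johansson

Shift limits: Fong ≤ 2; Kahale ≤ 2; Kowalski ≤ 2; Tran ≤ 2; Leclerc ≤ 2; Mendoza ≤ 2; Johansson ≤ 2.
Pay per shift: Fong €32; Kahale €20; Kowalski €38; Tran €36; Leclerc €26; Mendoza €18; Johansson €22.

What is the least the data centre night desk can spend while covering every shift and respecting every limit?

Picking the cheapest available operator for each shift independently would cost €260, but that ignores the shift limits.
An optimal schedule: May 13→Mendoza, May 14→Kahale, May 15→Johansson, May 16→Leclerc, May 17→Kahale, May 18→Johansson, May 19→Fong+Tran, May 20→Fong+Tran, May 21→Leclerc, May 22→Mendoza+Kowalski.
Total: 18 + 20 + 22 + 26 + 20 + 22 + 32 + 36 + 32 + 36 + 26 + 18 + 38 = €346.

€346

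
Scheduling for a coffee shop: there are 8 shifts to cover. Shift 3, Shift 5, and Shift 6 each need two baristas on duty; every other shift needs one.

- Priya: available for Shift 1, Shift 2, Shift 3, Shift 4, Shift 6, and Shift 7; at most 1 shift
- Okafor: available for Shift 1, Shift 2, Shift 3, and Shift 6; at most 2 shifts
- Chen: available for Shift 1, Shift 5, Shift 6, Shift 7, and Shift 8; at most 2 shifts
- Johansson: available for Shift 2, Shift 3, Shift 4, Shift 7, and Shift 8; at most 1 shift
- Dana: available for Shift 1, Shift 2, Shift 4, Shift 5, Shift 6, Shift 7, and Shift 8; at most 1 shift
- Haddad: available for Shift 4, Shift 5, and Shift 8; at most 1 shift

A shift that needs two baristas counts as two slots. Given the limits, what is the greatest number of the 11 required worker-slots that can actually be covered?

8

Total capacity across all baristas is 1+2+2+1+1+1 = 8, and 11 slots are needed, so at most 8 can be filled.
An assignment achieving 8: Shift 1→Okafor, Shift 2→Johansson, Shift 3→Priya+Okafor, Shift 4→Haddad, Shift 5→Chen+Dana, Shift 6→Chen.
Loads: Priya 1/1, Okafor 2/2, Chen 2/2, Johansson 1/1, Dana 1/1, Haddad 1/1.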